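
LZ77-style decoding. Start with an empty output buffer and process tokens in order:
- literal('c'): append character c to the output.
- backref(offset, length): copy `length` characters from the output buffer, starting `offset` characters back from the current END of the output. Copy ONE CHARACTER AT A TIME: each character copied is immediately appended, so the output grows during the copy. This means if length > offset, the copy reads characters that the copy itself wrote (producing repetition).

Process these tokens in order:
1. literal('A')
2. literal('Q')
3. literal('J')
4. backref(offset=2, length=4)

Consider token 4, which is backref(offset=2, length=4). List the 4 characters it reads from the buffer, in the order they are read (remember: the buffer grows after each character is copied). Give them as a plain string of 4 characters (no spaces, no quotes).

Answer: QJQJ

Derivation:
Token 1: literal('A'). Output: "A"
Token 2: literal('Q'). Output: "AQ"
Token 3: literal('J'). Output: "AQJ"
Token 4: backref(off=2, len=4). Buffer before: "AQJ" (len 3)
  byte 1: read out[1]='Q', append. Buffer now: "AQJQ"
  byte 2: read out[2]='J', append. Buffer now: "AQJQJ"
  byte 3: read out[3]='Q', append. Buffer now: "AQJQJQ"
  byte 4: read out[4]='J', append. Buffer now: "AQJQJQJ"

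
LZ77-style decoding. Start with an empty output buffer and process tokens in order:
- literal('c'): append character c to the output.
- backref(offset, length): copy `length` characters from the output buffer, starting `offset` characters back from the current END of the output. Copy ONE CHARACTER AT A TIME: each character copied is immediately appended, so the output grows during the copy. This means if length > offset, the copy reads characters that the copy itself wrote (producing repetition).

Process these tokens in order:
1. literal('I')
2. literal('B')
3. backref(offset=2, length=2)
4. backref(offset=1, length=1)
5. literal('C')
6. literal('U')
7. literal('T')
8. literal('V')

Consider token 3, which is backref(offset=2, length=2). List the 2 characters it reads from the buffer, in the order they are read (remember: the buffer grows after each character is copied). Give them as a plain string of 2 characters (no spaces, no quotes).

Token 1: literal('I'). Output: "I"
Token 2: literal('B'). Output: "IB"
Token 3: backref(off=2, len=2). Buffer before: "IB" (len 2)
  byte 1: read out[0]='I', append. Buffer now: "IBI"
  byte 2: read out[1]='B', append. Buffer now: "IBIB"

Answer: IB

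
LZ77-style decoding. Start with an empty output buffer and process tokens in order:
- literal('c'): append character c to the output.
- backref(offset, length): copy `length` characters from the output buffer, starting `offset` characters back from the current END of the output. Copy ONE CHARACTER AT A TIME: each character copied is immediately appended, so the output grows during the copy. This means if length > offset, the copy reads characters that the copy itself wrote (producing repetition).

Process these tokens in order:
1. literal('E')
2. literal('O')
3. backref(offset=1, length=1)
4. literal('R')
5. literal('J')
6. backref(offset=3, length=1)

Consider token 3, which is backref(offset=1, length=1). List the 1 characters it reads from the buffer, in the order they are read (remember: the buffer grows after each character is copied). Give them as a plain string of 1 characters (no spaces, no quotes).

Token 1: literal('E'). Output: "E"
Token 2: literal('O'). Output: "EO"
Token 3: backref(off=1, len=1). Buffer before: "EO" (len 2)
  byte 1: read out[1]='O', append. Buffer now: "EOO"

Answer: O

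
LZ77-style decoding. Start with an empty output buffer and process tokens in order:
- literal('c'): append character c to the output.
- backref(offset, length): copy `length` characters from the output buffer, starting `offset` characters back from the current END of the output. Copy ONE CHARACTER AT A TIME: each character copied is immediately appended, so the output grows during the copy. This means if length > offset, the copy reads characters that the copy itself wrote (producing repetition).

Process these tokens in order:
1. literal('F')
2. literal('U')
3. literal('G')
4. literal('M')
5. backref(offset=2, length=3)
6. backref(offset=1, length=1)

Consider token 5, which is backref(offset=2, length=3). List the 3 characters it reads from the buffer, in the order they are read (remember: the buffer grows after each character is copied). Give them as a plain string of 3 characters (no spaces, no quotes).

Answer: GMG

Derivation:
Token 1: literal('F'). Output: "F"
Token 2: literal('U'). Output: "FU"
Token 3: literal('G'). Output: "FUG"
Token 4: literal('M'). Output: "FUGM"
Token 5: backref(off=2, len=3). Buffer before: "FUGM" (len 4)
  byte 1: read out[2]='G', append. Buffer now: "FUGMG"
  byte 2: read out[3]='M', append. Buffer now: "FUGMGM"
  byte 3: read out[4]='G', append. Buffer now: "FUGMGMG"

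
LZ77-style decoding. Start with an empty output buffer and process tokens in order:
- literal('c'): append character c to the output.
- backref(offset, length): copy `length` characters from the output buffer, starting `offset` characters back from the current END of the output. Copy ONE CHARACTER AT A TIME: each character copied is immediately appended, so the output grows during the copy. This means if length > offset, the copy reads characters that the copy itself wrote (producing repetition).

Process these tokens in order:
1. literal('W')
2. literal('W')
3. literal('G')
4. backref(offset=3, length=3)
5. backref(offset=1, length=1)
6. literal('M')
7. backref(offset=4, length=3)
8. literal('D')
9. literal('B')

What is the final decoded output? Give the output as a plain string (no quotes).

Answer: WWGWWGGMWGGDB

Derivation:
Token 1: literal('W'). Output: "W"
Token 2: literal('W'). Output: "WW"
Token 3: literal('G'). Output: "WWG"
Token 4: backref(off=3, len=3). Copied 'WWG' from pos 0. Output: "WWGWWG"
Token 5: backref(off=1, len=1). Copied 'G' from pos 5. Output: "WWGWWGG"
Token 6: literal('M'). Output: "WWGWWGGM"
Token 7: backref(off=4, len=3). Copied 'WGG' from pos 4. Output: "WWGWWGGMWGG"
Token 8: literal('D'). Output: "WWGWWGGMWGGD"
Token 9: literal('B'). Output: "WWGWWGGMWGGDB"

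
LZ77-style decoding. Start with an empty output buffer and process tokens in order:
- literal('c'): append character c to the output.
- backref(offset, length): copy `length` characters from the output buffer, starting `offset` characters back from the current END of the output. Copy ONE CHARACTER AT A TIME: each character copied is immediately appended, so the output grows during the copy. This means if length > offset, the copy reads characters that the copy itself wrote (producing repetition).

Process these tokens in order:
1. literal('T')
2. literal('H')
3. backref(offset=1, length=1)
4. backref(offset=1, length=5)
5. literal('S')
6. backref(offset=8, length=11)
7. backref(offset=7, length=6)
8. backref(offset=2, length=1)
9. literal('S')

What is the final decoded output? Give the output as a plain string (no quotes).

Token 1: literal('T'). Output: "T"
Token 2: literal('H'). Output: "TH"
Token 3: backref(off=1, len=1). Copied 'H' from pos 1. Output: "THH"
Token 4: backref(off=1, len=5) (overlapping!). Copied 'HHHHH' from pos 2. Output: "THHHHHHH"
Token 5: literal('S'). Output: "THHHHHHHS"
Token 6: backref(off=8, len=11) (overlapping!). Copied 'HHHHHHHSHHH' from pos 1. Output: "THHHHHHHSHHHHHHHSHHH"
Token 7: backref(off=7, len=6). Copied 'HHHSHH' from pos 13. Output: "THHHHHHHSHHHHHHHSHHHHHHSHH"
Token 8: backref(off=2, len=1). Copied 'H' from pos 24. Output: "THHHHHHHSHHHHHHHSHHHHHHSHHH"
Token 9: literal('S'). Output: "THHHHHHHSHHHHHHHSHHHHHHSHHHS"

Answer: THHHHHHHSHHHHHHHSHHHHHHSHHHS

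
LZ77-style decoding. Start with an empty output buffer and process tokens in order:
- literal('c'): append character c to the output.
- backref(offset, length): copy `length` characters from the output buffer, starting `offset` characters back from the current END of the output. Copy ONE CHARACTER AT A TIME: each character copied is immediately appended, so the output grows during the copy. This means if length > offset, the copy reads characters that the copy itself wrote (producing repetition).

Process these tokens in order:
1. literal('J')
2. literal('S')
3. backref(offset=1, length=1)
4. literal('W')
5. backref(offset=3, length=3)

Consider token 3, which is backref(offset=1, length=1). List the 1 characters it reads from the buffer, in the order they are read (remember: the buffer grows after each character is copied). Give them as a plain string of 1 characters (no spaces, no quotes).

Answer: S

Derivation:
Token 1: literal('J'). Output: "J"
Token 2: literal('S'). Output: "JS"
Token 3: backref(off=1, len=1). Buffer before: "JS" (len 2)
  byte 1: read out[1]='S', append. Buffer now: "JSS"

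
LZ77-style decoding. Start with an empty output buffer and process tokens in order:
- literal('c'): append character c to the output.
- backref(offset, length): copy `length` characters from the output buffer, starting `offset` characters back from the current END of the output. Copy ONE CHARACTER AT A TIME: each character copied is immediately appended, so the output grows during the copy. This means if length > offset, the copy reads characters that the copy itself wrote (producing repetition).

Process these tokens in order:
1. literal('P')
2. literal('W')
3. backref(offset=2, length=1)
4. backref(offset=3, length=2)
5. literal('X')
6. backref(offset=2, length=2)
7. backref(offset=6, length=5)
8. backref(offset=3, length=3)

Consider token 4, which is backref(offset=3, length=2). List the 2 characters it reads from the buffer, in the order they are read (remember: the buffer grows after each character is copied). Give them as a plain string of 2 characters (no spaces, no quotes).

Answer: PW

Derivation:
Token 1: literal('P'). Output: "P"
Token 2: literal('W'). Output: "PW"
Token 3: backref(off=2, len=1). Copied 'P' from pos 0. Output: "PWP"
Token 4: backref(off=3, len=2). Buffer before: "PWP" (len 3)
  byte 1: read out[0]='P', append. Buffer now: "PWPP"
  byte 2: read out[1]='W', append. Buffer now: "PWPPW"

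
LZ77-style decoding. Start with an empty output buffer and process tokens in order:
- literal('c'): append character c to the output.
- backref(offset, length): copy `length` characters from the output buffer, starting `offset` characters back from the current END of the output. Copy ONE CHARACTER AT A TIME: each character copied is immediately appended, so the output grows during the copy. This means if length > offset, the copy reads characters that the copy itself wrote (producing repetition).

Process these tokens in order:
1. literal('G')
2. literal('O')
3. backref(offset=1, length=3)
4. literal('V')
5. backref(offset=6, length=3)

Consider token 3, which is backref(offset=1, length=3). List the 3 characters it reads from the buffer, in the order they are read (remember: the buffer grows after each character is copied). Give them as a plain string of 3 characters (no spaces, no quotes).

Answer: OOO

Derivation:
Token 1: literal('G'). Output: "G"
Token 2: literal('O'). Output: "GO"
Token 3: backref(off=1, len=3). Buffer before: "GO" (len 2)
  byte 1: read out[1]='O', append. Buffer now: "GOO"
  byte 2: read out[2]='O', append. Buffer now: "GOOO"
  byte 3: read out[3]='O', append. Buffer now: "GOOOO"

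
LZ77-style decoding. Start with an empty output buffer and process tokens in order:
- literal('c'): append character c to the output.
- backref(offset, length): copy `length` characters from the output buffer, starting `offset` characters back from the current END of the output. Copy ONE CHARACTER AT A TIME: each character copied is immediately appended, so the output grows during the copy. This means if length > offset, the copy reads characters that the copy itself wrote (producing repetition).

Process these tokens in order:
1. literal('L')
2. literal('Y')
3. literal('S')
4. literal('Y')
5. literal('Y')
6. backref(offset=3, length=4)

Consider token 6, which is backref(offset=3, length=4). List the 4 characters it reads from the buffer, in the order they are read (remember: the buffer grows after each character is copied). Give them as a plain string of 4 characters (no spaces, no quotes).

Answer: SYYS

Derivation:
Token 1: literal('L'). Output: "L"
Token 2: literal('Y'). Output: "LY"
Token 3: literal('S'). Output: "LYS"
Token 4: literal('Y'). Output: "LYSY"
Token 5: literal('Y'). Output: "LYSYY"
Token 6: backref(off=3, len=4). Buffer before: "LYSYY" (len 5)
  byte 1: read out[2]='S', append. Buffer now: "LYSYYS"
  byte 2: read out[3]='Y', append. Buffer now: "LYSYYSY"
  byte 3: read out[4]='Y', append. Buffer now: "LYSYYSYY"
  byte 4: read out[5]='S', append. Buffer now: "LYSYYSYYS"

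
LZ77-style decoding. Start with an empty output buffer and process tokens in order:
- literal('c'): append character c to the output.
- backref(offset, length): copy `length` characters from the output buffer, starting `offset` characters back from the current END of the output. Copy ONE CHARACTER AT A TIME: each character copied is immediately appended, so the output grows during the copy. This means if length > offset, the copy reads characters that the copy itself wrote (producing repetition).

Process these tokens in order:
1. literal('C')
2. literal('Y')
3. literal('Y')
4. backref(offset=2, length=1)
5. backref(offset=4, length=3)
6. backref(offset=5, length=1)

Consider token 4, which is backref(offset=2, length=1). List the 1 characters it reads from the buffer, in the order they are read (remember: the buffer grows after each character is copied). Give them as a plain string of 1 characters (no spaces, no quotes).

Answer: Y

Derivation:
Token 1: literal('C'). Output: "C"
Token 2: literal('Y'). Output: "CY"
Token 3: literal('Y'). Output: "CYY"
Token 4: backref(off=2, len=1). Buffer before: "CYY" (len 3)
  byte 1: read out[1]='Y', append. Buffer now: "CYYY"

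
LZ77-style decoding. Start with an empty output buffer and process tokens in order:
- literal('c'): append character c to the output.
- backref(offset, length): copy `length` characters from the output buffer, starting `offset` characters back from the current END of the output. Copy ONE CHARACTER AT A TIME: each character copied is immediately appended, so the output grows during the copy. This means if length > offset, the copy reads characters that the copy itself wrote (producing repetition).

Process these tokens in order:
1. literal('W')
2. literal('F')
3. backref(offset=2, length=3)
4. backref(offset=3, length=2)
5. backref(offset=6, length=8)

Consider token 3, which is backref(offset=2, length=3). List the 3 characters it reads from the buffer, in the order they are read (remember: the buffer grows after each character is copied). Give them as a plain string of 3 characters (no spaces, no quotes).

Answer: WFW

Derivation:
Token 1: literal('W'). Output: "W"
Token 2: literal('F'). Output: "WF"
Token 3: backref(off=2, len=3). Buffer before: "WF" (len 2)
  byte 1: read out[0]='W', append. Buffer now: "WFW"
  byte 2: read out[1]='F', append. Buffer now: "WFWF"
  byte 3: read out[2]='W', append. Buffer now: "WFWFW"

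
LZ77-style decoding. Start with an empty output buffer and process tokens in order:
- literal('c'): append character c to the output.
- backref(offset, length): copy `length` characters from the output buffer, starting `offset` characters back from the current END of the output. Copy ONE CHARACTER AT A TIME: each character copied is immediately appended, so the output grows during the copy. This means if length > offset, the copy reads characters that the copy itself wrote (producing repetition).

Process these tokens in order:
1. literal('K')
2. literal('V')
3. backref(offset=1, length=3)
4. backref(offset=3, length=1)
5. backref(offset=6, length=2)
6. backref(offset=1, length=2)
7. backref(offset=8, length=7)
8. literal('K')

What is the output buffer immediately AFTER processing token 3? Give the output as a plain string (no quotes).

Token 1: literal('K'). Output: "K"
Token 2: literal('V'). Output: "KV"
Token 3: backref(off=1, len=3) (overlapping!). Copied 'VVV' from pos 1. Output: "KVVVV"

Answer: KVVVV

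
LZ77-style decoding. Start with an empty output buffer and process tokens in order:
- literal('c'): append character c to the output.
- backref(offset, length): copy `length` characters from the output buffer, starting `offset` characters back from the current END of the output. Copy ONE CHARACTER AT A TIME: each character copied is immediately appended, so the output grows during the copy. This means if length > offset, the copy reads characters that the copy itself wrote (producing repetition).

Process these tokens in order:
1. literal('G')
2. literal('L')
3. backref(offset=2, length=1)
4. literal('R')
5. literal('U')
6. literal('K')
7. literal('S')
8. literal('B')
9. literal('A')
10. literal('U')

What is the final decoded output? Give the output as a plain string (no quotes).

Token 1: literal('G'). Output: "G"
Token 2: literal('L'). Output: "GL"
Token 3: backref(off=2, len=1). Copied 'G' from pos 0. Output: "GLG"
Token 4: literal('R'). Output: "GLGR"
Token 5: literal('U'). Output: "GLGRU"
Token 6: literal('K'). Output: "GLGRUK"
Token 7: literal('S'). Output: "GLGRUKS"
Token 8: literal('B'). Output: "GLGRUKSB"
Token 9: literal('A'). Output: "GLGRUKSBA"
Token 10: literal('U'). Output: "GLGRUKSBAU"

Answer: GLGRUKSBAU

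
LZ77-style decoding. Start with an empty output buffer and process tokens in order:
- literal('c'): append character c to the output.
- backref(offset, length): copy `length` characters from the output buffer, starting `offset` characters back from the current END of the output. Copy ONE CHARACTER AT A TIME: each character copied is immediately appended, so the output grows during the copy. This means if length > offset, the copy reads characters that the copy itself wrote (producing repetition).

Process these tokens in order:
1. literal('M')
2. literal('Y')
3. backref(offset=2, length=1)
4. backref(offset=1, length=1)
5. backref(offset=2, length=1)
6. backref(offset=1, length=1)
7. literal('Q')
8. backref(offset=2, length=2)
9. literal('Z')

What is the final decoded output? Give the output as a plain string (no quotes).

Token 1: literal('M'). Output: "M"
Token 2: literal('Y'). Output: "MY"
Token 3: backref(off=2, len=1). Copied 'M' from pos 0. Output: "MYM"
Token 4: backref(off=1, len=1). Copied 'M' from pos 2. Output: "MYMM"
Token 5: backref(off=2, len=1). Copied 'M' from pos 2. Output: "MYMMM"
Token 6: backref(off=1, len=1). Copied 'M' from pos 4. Output: "MYMMMM"
Token 7: literal('Q'). Output: "MYMMMMQ"
Token 8: backref(off=2, len=2). Copied 'MQ' from pos 5. Output: "MYMMMMQMQ"
Token 9: literal('Z'). Output: "MYMMMMQMQZ"

Answer: MYMMMMQMQZ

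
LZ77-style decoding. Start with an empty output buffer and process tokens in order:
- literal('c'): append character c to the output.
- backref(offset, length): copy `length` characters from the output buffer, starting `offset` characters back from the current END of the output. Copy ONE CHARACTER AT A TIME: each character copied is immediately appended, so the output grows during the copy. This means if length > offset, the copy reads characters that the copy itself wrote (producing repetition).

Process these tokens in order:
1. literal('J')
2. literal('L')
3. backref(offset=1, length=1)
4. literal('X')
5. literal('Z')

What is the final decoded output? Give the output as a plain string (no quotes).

Answer: JLLXZ

Derivation:
Token 1: literal('J'). Output: "J"
Token 2: literal('L'). Output: "JL"
Token 3: backref(off=1, len=1). Copied 'L' from pos 1. Output: "JLL"
Token 4: literal('X'). Output: "JLLX"
Token 5: literal('Z'). Output: "JLLXZ"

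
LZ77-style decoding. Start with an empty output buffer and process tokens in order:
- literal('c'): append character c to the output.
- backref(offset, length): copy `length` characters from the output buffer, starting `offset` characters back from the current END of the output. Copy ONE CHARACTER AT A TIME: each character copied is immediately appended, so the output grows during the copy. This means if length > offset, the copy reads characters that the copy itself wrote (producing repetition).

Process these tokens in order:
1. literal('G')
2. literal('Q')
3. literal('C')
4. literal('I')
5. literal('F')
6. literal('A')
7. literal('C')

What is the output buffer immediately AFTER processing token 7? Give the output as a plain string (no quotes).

Answer: GQCIFAC

Derivation:
Token 1: literal('G'). Output: "G"
Token 2: literal('Q'). Output: "GQ"
Token 3: literal('C'). Output: "GQC"
Token 4: literal('I'). Output: "GQCI"
Token 5: literal('F'). Output: "GQCIF"
Token 6: literal('A'). Output: "GQCIFA"
Token 7: literal('C'). Output: "GQCIFAC"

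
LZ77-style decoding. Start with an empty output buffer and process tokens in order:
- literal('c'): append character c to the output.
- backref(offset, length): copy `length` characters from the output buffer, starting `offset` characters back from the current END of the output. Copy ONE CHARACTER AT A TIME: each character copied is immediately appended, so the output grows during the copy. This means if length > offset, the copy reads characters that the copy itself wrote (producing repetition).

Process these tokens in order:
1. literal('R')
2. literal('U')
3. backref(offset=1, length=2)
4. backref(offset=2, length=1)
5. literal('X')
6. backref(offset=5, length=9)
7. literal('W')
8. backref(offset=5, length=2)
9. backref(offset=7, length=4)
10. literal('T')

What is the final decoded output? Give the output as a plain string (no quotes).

Answer: RUUUUXUUUUXUUUUWUUUUUUT

Derivation:
Token 1: literal('R'). Output: "R"
Token 2: literal('U'). Output: "RU"
Token 3: backref(off=1, len=2) (overlapping!). Copied 'UU' from pos 1. Output: "RUUU"
Token 4: backref(off=2, len=1). Copied 'U' from pos 2. Output: "RUUUU"
Token 5: literal('X'). Output: "RUUUUX"
Token 6: backref(off=5, len=9) (overlapping!). Copied 'UUUUXUUUU' from pos 1. Output: "RUUUUXUUUUXUUUU"
Token 7: literal('W'). Output: "RUUUUXUUUUXUUUUW"
Token 8: backref(off=5, len=2). Copied 'UU' from pos 11. Output: "RUUUUXUUUUXUUUUWUU"
Token 9: backref(off=7, len=4). Copied 'UUUU' from pos 11. Output: "RUUUUXUUUUXUUUUWUUUUUU"
Token 10: literal('T'). Output: "RUUUUXUUUUXUUUUWUUUUUUT"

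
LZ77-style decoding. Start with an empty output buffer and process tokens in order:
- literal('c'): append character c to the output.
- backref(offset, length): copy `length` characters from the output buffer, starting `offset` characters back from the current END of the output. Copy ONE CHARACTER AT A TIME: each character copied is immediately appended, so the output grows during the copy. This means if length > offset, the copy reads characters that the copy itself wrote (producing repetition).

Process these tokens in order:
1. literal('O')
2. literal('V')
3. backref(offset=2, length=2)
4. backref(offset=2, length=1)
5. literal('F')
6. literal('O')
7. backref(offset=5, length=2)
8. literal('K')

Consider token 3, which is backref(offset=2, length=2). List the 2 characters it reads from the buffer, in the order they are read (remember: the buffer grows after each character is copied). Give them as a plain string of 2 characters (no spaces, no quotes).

Token 1: literal('O'). Output: "O"
Token 2: literal('V'). Output: "OV"
Token 3: backref(off=2, len=2). Buffer before: "OV" (len 2)
  byte 1: read out[0]='O', append. Buffer now: "OVO"
  byte 2: read out[1]='V', append. Buffer now: "OVOV"

Answer: OV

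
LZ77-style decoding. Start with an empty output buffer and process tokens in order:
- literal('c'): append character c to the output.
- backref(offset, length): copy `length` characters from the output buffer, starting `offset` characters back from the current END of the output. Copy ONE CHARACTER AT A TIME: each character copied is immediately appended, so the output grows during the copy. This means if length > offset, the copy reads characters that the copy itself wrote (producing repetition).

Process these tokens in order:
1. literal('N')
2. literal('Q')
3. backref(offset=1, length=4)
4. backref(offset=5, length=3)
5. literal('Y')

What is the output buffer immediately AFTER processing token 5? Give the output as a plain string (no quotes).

Answer: NQQQQQQQQY

Derivation:
Token 1: literal('N'). Output: "N"
Token 2: literal('Q'). Output: "NQ"
Token 3: backref(off=1, len=4) (overlapping!). Copied 'QQQQ' from pos 1. Output: "NQQQQQ"
Token 4: backref(off=5, len=3). Copied 'QQQ' from pos 1. Output: "NQQQQQQQQ"
Token 5: literal('Y'). Output: "NQQQQQQQQY"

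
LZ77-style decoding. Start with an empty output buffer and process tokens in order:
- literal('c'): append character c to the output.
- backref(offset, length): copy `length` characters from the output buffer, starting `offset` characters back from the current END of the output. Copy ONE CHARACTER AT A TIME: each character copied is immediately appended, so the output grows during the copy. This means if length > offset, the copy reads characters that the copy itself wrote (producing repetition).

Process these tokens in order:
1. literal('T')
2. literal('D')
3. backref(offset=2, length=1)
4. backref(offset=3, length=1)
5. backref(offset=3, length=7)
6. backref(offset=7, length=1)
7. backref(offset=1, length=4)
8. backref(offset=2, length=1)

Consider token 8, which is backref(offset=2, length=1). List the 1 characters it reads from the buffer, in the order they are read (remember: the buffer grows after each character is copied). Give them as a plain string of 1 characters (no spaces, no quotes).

Answer: D

Derivation:
Token 1: literal('T'). Output: "T"
Token 2: literal('D'). Output: "TD"
Token 3: backref(off=2, len=1). Copied 'T' from pos 0. Output: "TDT"
Token 4: backref(off=3, len=1). Copied 'T' from pos 0. Output: "TDTT"
Token 5: backref(off=3, len=7) (overlapping!). Copied 'DTTDTTD' from pos 1. Output: "TDTTDTTDTTD"
Token 6: backref(off=7, len=1). Copied 'D' from pos 4. Output: "TDTTDTTDTTDD"
Token 7: backref(off=1, len=4) (overlapping!). Copied 'DDDD' from pos 11. Output: "TDTTDTTDTTDDDDDD"
Token 8: backref(off=2, len=1). Buffer before: "TDTTDTTDTTDDDDDD" (len 16)
  byte 1: read out[14]='D', append. Buffer now: "TDTTDTTDTTDDDDDDD"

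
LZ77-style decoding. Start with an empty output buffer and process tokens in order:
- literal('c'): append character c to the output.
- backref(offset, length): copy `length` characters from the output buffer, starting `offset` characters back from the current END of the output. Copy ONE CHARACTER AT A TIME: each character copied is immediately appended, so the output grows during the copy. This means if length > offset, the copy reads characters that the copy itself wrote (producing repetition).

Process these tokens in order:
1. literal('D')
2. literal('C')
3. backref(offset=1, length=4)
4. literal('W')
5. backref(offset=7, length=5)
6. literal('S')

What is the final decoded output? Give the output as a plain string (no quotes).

Token 1: literal('D'). Output: "D"
Token 2: literal('C'). Output: "DC"
Token 3: backref(off=1, len=4) (overlapping!). Copied 'CCCC' from pos 1. Output: "DCCCCC"
Token 4: literal('W'). Output: "DCCCCCW"
Token 5: backref(off=7, len=5). Copied 'DCCCC' from pos 0. Output: "DCCCCCWDCCCC"
Token 6: literal('S'). Output: "DCCCCCWDCCCCS"

Answer: DCCCCCWDCCCCS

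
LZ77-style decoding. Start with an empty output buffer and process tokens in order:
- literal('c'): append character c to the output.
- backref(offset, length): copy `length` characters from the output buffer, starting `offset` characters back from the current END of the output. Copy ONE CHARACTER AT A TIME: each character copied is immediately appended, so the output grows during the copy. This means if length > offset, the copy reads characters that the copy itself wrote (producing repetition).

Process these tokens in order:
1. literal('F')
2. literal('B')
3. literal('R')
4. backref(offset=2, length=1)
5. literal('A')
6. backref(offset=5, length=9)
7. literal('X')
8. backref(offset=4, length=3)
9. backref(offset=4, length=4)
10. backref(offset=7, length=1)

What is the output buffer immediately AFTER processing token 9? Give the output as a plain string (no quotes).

Token 1: literal('F'). Output: "F"
Token 2: literal('B'). Output: "FB"
Token 3: literal('R'). Output: "FBR"
Token 4: backref(off=2, len=1). Copied 'B' from pos 1. Output: "FBRB"
Token 5: literal('A'). Output: "FBRBA"
Token 6: backref(off=5, len=9) (overlapping!). Copied 'FBRBAFBRB' from pos 0. Output: "FBRBAFBRBAFBRB"
Token 7: literal('X'). Output: "FBRBAFBRBAFBRBX"
Token 8: backref(off=4, len=3). Copied 'BRB' from pos 11. Output: "FBRBAFBRBAFBRBXBRB"
Token 9: backref(off=4, len=4). Copied 'XBRB' from pos 14. Output: "FBRBAFBRBAFBRBXBRBXBRB"

Answer: FBRBAFBRBAFBRBXBRBXBRB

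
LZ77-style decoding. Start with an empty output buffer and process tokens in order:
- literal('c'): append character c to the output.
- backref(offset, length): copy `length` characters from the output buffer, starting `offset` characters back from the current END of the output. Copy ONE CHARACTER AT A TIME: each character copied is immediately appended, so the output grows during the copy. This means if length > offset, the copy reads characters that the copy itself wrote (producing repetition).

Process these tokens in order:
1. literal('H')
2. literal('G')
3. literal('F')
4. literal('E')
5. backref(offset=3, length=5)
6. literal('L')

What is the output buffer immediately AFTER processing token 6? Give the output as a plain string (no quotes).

Token 1: literal('H'). Output: "H"
Token 2: literal('G'). Output: "HG"
Token 3: literal('F'). Output: "HGF"
Token 4: literal('E'). Output: "HGFE"
Token 5: backref(off=3, len=5) (overlapping!). Copied 'GFEGF' from pos 1. Output: "HGFEGFEGF"
Token 6: literal('L'). Output: "HGFEGFEGFL"

Answer: HGFEGFEGFL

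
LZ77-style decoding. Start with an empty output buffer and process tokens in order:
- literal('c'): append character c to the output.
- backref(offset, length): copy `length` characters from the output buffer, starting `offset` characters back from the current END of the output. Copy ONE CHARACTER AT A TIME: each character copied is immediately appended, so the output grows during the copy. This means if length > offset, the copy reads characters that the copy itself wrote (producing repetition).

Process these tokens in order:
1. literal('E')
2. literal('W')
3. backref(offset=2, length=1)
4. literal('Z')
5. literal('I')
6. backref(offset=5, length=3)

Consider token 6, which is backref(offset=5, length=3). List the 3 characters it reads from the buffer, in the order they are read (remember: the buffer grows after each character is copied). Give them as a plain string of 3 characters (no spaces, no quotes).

Answer: EWE

Derivation:
Token 1: literal('E'). Output: "E"
Token 2: literal('W'). Output: "EW"
Token 3: backref(off=2, len=1). Copied 'E' from pos 0. Output: "EWE"
Token 4: literal('Z'). Output: "EWEZ"
Token 5: literal('I'). Output: "EWEZI"
Token 6: backref(off=5, len=3). Buffer before: "EWEZI" (len 5)
  byte 1: read out[0]='E', append. Buffer now: "EWEZIE"
  byte 2: read out[1]='W', append. Buffer now: "EWEZIEW"
  byte 3: read out[2]='E', append. Buffer now: "EWEZIEWE"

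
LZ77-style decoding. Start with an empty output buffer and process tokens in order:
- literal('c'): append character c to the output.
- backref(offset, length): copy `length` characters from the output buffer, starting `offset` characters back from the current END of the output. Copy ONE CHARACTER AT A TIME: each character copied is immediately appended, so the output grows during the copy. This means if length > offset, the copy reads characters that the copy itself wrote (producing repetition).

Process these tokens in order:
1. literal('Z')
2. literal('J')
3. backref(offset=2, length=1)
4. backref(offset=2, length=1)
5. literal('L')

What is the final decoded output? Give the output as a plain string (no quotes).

Token 1: literal('Z'). Output: "Z"
Token 2: literal('J'). Output: "ZJ"
Token 3: backref(off=2, len=1). Copied 'Z' from pos 0. Output: "ZJZ"
Token 4: backref(off=2, len=1). Copied 'J' from pos 1. Output: "ZJZJ"
Token 5: literal('L'). Output: "ZJZJL"

Answer: ZJZJL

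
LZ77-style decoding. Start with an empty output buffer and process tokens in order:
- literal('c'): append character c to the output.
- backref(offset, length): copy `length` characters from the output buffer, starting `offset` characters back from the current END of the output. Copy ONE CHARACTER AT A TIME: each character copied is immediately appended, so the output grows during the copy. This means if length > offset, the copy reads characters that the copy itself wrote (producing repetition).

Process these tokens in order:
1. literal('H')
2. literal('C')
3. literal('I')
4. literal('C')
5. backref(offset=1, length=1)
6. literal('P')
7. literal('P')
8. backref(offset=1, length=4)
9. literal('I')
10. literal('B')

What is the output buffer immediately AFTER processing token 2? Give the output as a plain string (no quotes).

Answer: HC

Derivation:
Token 1: literal('H'). Output: "H"
Token 2: literal('C'). Output: "HC"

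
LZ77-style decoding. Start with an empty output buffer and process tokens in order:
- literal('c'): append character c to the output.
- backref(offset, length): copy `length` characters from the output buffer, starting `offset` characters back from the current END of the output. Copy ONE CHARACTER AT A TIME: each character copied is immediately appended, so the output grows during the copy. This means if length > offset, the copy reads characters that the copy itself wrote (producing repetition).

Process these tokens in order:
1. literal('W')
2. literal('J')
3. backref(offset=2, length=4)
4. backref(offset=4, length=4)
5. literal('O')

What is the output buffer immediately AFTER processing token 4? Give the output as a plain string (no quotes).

Token 1: literal('W'). Output: "W"
Token 2: literal('J'). Output: "WJ"
Token 3: backref(off=2, len=4) (overlapping!). Copied 'WJWJ' from pos 0. Output: "WJWJWJ"
Token 4: backref(off=4, len=4). Copied 'WJWJ' from pos 2. Output: "WJWJWJWJWJ"

Answer: WJWJWJWJWJ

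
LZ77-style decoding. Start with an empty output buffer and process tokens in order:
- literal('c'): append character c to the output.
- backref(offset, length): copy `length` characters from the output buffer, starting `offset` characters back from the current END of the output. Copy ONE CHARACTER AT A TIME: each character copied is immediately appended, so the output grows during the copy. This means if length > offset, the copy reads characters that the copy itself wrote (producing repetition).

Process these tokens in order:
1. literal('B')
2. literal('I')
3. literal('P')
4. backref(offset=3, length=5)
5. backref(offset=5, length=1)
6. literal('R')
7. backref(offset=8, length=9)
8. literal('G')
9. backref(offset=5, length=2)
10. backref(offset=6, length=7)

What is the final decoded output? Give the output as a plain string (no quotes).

Answer: BIPBIPBIBRPBIPBIBRPGIBBRPGIBB

Derivation:
Token 1: literal('B'). Output: "B"
Token 2: literal('I'). Output: "BI"
Token 3: literal('P'). Output: "BIP"
Token 4: backref(off=3, len=5) (overlapping!). Copied 'BIPBI' from pos 0. Output: "BIPBIPBI"
Token 5: backref(off=5, len=1). Copied 'B' from pos 3. Output: "BIPBIPBIB"
Token 6: literal('R'). Output: "BIPBIPBIBR"
Token 7: backref(off=8, len=9) (overlapping!). Copied 'PBIPBIBRP' from pos 2. Output: "BIPBIPBIBRPBIPBIBRP"
Token 8: literal('G'). Output: "BIPBIPBIBRPBIPBIBRPG"
Token 9: backref(off=5, len=2). Copied 'IB' from pos 15. Output: "BIPBIPBIBRPBIPBIBRPGIB"
Token 10: backref(off=6, len=7) (overlapping!). Copied 'BRPGIBB' from pos 16. Output: "BIPBIPBIBRPBIPBIBRPGIBBRPGIBB"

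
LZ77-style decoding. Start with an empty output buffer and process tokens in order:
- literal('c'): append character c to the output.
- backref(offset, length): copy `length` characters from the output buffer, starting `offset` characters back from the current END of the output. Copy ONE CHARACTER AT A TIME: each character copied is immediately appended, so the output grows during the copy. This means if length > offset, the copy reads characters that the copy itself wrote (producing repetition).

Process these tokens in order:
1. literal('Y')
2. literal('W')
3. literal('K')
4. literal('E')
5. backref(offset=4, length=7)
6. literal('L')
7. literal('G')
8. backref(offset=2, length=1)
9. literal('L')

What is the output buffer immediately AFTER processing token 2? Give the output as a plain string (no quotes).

Answer: YW

Derivation:
Token 1: literal('Y'). Output: "Y"
Token 2: literal('W'). Output: "YW"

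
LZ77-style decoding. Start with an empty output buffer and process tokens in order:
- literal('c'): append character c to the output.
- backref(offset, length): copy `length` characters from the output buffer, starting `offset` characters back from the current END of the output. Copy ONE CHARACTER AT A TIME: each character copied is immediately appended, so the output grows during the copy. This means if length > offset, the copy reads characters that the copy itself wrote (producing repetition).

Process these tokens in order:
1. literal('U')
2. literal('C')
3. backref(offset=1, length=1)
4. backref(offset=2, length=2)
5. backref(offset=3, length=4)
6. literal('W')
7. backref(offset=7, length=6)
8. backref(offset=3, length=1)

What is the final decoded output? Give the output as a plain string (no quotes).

Token 1: literal('U'). Output: "U"
Token 2: literal('C'). Output: "UC"
Token 3: backref(off=1, len=1). Copied 'C' from pos 1. Output: "UCC"
Token 4: backref(off=2, len=2). Copied 'CC' from pos 1. Output: "UCCCC"
Token 5: backref(off=3, len=4) (overlapping!). Copied 'CCCC' from pos 2. Output: "UCCCCCCCC"
Token 6: literal('W'). Output: "UCCCCCCCCW"
Token 7: backref(off=7, len=6). Copied 'CCCCCC' from pos 3. Output: "UCCCCCCCCWCCCCCC"
Token 8: backref(off=3, len=1). Copied 'C' from pos 13. Output: "UCCCCCCCCWCCCCCCC"

Answer: UCCCCCCCCWCCCCCCC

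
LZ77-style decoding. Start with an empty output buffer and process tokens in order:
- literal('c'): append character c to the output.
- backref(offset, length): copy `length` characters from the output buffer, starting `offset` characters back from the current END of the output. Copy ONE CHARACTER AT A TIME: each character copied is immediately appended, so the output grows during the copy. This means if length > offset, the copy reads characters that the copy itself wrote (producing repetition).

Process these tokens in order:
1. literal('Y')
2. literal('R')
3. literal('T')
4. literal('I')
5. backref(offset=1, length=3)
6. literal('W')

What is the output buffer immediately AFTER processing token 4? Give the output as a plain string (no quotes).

Token 1: literal('Y'). Output: "Y"
Token 2: literal('R'). Output: "YR"
Token 3: literal('T'). Output: "YRT"
Token 4: literal('I'). Output: "YRTI"

Answer: YRTI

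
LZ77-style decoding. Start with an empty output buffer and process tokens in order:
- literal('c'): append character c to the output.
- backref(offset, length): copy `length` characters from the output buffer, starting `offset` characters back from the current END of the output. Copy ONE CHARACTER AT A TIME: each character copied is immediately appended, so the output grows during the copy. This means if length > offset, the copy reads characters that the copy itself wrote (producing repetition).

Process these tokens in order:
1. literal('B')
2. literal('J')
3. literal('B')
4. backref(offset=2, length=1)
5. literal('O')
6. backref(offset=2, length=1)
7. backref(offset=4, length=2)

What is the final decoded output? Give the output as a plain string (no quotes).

Answer: BJBJOJBJ

Derivation:
Token 1: literal('B'). Output: "B"
Token 2: literal('J'). Output: "BJ"
Token 3: literal('B'). Output: "BJB"
Token 4: backref(off=2, len=1). Copied 'J' from pos 1. Output: "BJBJ"
Token 5: literal('O'). Output: "BJBJO"
Token 6: backref(off=2, len=1). Copied 'J' from pos 3. Output: "BJBJOJ"
Token 7: backref(off=4, len=2). Copied 'BJ' from pos 2. Output: "BJBJOJBJ"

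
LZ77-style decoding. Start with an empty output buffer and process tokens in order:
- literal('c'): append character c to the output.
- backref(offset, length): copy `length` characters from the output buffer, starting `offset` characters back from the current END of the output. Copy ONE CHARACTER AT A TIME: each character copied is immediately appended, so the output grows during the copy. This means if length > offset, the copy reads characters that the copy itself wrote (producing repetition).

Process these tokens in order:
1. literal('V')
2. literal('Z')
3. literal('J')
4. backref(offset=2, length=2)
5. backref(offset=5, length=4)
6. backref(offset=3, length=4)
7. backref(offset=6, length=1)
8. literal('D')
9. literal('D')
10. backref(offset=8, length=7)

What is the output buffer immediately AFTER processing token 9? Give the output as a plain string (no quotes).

Token 1: literal('V'). Output: "V"
Token 2: literal('Z'). Output: "VZ"
Token 3: literal('J'). Output: "VZJ"
Token 4: backref(off=2, len=2). Copied 'ZJ' from pos 1. Output: "VZJZJ"
Token 5: backref(off=5, len=4). Copied 'VZJZ' from pos 0. Output: "VZJZJVZJZ"
Token 6: backref(off=3, len=4) (overlapping!). Copied 'ZJZZ' from pos 6. Output: "VZJZJVZJZZJZZ"
Token 7: backref(off=6, len=1). Copied 'J' from pos 7. Output: "VZJZJVZJZZJZZJ"
Token 8: literal('D'). Output: "VZJZJVZJZZJZZJD"
Token 9: literal('D'). Output: "VZJZJVZJZZJZZJDD"

Answer: VZJZJVZJZZJZZJDD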